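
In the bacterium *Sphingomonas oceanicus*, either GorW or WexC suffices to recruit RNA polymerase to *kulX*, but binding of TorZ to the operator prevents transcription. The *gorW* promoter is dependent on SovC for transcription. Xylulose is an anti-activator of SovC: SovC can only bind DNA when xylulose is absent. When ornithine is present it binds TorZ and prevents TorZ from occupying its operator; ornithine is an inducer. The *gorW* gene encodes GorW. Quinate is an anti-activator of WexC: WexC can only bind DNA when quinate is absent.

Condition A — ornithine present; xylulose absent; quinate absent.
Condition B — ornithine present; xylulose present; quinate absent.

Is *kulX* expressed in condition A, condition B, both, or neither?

both

Condition A:
Ornithine is present, so TorZ is inactive.
Xylulose is absent, so SovC is active.
No repressor is bound and SovC is active, so *gorW* is transcribed.
So GorW is produced and active.
Quinate is absent, so WexC is active.
Activator GorW is present, so *kulX* is transcribed.
→ *kulX* is ON in A.
Condition B:
Ornithine is present, so TorZ is inactive.
Xylulose is present, so SovC is inactive.
Required activator SovC is absent, so *gorW* is not transcribed.
So GorW is not produced.
Quinate is absent, so WexC is active.
Activator WexC is present, so *kulX* is transcribed.
→ *kulX* is ON in B.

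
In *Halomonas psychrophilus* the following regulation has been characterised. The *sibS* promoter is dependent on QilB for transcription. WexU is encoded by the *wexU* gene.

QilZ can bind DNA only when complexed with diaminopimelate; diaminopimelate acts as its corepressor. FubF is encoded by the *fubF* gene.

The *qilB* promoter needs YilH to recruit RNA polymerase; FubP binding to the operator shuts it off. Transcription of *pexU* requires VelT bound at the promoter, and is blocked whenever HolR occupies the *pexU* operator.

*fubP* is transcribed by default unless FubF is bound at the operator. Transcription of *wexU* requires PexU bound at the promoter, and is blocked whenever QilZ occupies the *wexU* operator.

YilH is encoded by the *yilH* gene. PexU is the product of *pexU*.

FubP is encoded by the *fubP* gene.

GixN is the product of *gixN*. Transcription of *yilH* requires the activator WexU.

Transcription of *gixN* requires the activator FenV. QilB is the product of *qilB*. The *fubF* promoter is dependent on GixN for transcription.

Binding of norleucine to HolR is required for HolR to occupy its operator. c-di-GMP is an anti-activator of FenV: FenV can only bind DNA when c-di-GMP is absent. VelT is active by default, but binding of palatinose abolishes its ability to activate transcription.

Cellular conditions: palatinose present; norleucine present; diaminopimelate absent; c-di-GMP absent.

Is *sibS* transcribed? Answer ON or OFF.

Norleucine is present, so HolR is active.
Palatinose is present, so VelT is inactive.
With repressor HolR bound, *pexU* is not transcribed.
So PexU is not produced.
Diaminopimelate is absent, so QilZ is inactive.
Required activator PexU is absent, so *wexU* is not transcribed.
So WexU is not produced.
Required activator WexU is absent, so *yilH* is not transcribed.
So YilH is not produced.
c-di-GMP is absent, so FenV is active.
No repressor is bound and FenV is active, so *gixN* is transcribed.
So GixN is produced and active.
No repressor is bound and GixN is active, so *fubF* is transcribed.
So FubF is produced and active.
With repressor FubF bound, *fubP* is not transcribed.
So FubP is not produced.
Required activator YilH is absent, so *qilB* is not transcribed.
So QilB is not produced.
Required activator QilB is absent, so *sibS* is not transcribed.

OFF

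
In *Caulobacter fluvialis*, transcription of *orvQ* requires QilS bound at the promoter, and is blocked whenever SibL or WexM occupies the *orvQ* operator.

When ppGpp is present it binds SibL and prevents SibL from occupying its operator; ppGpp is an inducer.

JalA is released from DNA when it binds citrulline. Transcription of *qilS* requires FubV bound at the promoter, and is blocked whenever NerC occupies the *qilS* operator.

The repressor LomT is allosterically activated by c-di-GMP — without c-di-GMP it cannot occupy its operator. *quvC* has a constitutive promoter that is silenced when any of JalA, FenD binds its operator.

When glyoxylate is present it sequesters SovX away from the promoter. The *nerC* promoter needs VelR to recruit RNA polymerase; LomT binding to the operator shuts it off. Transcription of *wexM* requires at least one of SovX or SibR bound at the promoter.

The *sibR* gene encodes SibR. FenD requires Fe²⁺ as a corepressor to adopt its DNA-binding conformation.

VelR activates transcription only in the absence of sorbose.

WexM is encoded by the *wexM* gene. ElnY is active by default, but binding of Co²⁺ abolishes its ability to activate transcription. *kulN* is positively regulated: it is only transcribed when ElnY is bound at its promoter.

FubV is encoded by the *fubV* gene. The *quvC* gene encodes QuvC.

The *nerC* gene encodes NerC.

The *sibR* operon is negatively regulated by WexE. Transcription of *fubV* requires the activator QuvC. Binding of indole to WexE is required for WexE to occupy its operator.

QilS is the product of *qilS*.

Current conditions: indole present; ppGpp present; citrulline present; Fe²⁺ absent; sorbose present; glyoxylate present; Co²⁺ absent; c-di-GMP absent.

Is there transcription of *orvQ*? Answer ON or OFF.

ppGpp is present, so SibL is inactive.
Glyoxylate is present, so SovX is inactive.
Indole is present, so WexE is active.
With repressor WexE bound, *sibR* is not transcribed.
So SibR is not produced.
No activator is available at the *wexM* promoter, so *wexM* is not transcribed.
So WexM is not produced.
Citrulline is present, so JalA is inactive.
Fe²⁺ is absent, so FenD is inactive.
With no repressor bound, *quvC* is transcribed.
So QuvC is produced and active.
No repressor is bound and QuvC is active, so *fubV* is transcribed.
So FubV is produced and active.
c-di-GMP is absent, so LomT is inactive.
Sorbose is present, so VelR is inactive.
Required activator VelR is absent, so *nerC* is not transcribed.
So NerC is not produced.
No repressor is bound and FubV is active, so *qilS* is transcribed.
So QilS is produced and active.
No repressor is bound and QilS is active, so *orvQ* is transcribed.

ON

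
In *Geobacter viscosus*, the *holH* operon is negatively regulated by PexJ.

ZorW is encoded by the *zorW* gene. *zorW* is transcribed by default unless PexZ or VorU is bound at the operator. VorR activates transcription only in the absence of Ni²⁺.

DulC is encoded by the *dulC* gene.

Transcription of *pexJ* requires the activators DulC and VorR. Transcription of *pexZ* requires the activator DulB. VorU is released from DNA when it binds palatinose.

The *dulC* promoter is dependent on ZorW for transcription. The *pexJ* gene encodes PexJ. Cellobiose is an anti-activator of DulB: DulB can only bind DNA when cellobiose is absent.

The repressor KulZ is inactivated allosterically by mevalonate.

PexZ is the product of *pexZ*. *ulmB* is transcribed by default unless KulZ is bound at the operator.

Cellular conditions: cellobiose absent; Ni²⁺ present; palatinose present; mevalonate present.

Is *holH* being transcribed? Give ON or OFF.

ON

Cellobiose is absent, so DulB is active.
No repressor is bound and DulB is active, so *pexZ* is transcribed.
So PexZ is produced and active.
Palatinose is present, so VorU is inactive.
With repressor PexZ bound, *zorW* is not transcribed.
So ZorW is not produced.
Required activator ZorW is absent, so *dulC* is not transcribed.
So DulC is not produced.
Ni²⁺ is present, so VorR is inactive.
Required activator DulC is absent, so *pexJ* is not transcribed.
So PexJ is not produced.
With no repressor bound, *holH* is transcribed.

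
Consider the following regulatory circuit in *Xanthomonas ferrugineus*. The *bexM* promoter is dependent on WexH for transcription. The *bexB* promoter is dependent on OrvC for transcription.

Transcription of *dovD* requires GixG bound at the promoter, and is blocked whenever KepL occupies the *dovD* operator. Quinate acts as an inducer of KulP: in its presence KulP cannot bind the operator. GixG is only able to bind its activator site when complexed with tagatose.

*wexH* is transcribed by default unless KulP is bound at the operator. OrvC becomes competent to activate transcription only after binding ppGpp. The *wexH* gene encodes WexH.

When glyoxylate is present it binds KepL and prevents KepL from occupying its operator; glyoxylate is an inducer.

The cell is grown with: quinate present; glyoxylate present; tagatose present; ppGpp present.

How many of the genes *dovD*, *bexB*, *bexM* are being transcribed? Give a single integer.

Tagatose is present, so GixG is active.
Glyoxylate is present, so KepL is inactive.
No repressor is bound and GixG is active, so *dovD* is transcribed.
→ *dovD* is ON.
ppGpp is present, so OrvC is active.
No repressor is bound and OrvC is active, so *bexB* is transcribed.
→ *bexB* is ON.
Quinate is present, so KulP is inactive.
With no repressor bound, *wexH* is transcribed.
So WexH is produced and active.
No repressor is bound and WexH is active, so *bexM* is transcribed.
→ *bexM* is ON.
3 of the 3 genes are transcribed.

3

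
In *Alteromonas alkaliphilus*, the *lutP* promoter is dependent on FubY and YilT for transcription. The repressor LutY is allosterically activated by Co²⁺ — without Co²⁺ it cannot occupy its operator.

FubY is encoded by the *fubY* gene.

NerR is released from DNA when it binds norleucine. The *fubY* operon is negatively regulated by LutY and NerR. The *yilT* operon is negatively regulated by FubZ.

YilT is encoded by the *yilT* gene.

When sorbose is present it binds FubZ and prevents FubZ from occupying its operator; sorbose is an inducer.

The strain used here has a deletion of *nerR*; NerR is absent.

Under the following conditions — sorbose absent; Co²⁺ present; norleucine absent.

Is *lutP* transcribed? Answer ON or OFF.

OFF

Co²⁺ is present, so LutY is active.
NerR is non-functional in this strain, so it has no effect.
With repressor LutY bound, *fubY* is not transcribed.
So FubY is not produced.
Sorbose is absent, so FubZ is active.
With repressor FubZ bound, *yilT* is not transcribed.
So YilT is not produced.
Required activator FubY is absent, so *lutP* is not transcribed.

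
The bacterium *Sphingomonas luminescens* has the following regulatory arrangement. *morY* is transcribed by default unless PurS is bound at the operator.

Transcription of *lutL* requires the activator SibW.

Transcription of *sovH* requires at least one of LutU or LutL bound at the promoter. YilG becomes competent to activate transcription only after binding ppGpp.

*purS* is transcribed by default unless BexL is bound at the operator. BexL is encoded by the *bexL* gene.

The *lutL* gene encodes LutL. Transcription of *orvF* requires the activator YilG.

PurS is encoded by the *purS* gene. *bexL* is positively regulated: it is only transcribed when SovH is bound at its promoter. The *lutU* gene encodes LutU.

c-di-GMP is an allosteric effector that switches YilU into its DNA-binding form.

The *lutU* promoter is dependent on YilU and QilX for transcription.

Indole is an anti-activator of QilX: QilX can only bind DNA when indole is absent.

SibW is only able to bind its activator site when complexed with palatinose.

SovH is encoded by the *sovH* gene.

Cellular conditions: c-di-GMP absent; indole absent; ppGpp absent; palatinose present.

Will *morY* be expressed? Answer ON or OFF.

ON

c-di-GMP is absent, so YilU is inactive.
Indole is absent, so QilX is active.
Required activator YilU is absent, so *lutU* is not transcribed.
So LutU is not produced.
Palatinose is present, so SibW is active.
No repressor is bound and SibW is active, so *lutL* is transcribed.
So LutL is produced and active.
Activator LutL is present, so *sovH* is transcribed.
So SovH is produced and active.
No repressor is bound and SovH is active, so *bexL* is transcribed.
So BexL is produced and active.
With repressor BexL bound, *purS* is not transcribed.
So PurS is not produced.
With no repressor bound, *morY* is transcribed.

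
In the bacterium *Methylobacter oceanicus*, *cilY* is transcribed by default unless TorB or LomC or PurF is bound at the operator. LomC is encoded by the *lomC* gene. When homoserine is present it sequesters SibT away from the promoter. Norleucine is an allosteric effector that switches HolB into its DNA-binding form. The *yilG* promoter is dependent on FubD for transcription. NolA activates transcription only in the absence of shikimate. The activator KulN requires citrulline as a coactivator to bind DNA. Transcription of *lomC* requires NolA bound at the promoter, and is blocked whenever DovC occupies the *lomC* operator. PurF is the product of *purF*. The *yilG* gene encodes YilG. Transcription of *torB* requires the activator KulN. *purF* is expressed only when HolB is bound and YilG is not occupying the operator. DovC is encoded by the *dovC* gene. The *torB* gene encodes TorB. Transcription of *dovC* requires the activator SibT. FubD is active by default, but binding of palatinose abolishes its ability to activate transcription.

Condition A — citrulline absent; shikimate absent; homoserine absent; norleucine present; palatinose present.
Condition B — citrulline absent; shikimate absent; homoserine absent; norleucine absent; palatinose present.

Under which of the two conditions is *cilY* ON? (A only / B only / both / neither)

B only

Condition A:
Citrulline is absent, so KulN is inactive.
Required activator KulN is absent, so *torB* is not transcribed.
So TorB is not produced.
Shikimate is absent, so NolA is active.
Homoserine is absent, so SibT is active.
No repressor is bound and SibT is active, so *dovC* is transcribed.
So DovC is produced and active.
With repressor DovC bound, *lomC* is not transcribed.
So LomC is not produced.
Norleucine is present, so HolB is active.
Palatinose is present, so FubD is inactive.
Required activator FubD is absent, so *yilG* is not transcribed.
So YilG is not produced.
No repressor is bound and HolB is active, so *purF* is transcribed.
So PurF is produced and active.
With repressor PurF bound, *cilY* is not transcribed.
→ *cilY* is OFF in A.
Condition B:
Citrulline is absent, so KulN is inactive.
Required activator KulN is absent, so *torB* is not transcribed.
So TorB is not produced.
Shikimate is absent, so NolA is active.
Homoserine is absent, so SibT is active.
No repressor is bound and SibT is active, so *dovC* is transcribed.
So DovC is produced and active.
With repressor DovC bound, *lomC* is not transcribed.
So LomC is not produced.
Norleucine is absent, so HolB is inactive.
Palatinose is present, so FubD is inactive.
Required activator FubD is absent, so *yilG* is not transcribed.
So YilG is not produced.
Required activator HolB is absent, so *purF* is not transcribed.
So PurF is not produced.
With no repressor bound, *cilY* is transcribed.
→ *cilY* is ON in B.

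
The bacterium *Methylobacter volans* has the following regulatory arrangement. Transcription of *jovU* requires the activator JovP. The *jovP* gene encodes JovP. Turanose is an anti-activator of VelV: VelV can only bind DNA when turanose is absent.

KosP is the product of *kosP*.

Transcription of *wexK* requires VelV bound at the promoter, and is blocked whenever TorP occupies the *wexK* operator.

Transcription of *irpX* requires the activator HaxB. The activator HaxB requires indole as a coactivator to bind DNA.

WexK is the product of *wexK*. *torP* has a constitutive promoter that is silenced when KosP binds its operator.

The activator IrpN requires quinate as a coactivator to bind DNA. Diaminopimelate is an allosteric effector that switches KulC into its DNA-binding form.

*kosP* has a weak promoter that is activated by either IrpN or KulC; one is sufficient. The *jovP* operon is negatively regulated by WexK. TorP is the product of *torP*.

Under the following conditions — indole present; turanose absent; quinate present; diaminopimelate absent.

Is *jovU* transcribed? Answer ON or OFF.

OFF

Quinate is present, so IrpN is active.
Diaminopimelate is absent, so KulC is inactive.
Activator IrpN is present, so *kosP* is transcribed.
So KosP is produced and active.
With repressor KosP bound, *torP* is not transcribed.
So TorP is not produced.
Turanose is absent, so VelV is active.
No repressor is bound and VelV is active, so *wexK* is transcribed.
So WexK is produced and active.
With repressor WexK bound, *jovP* is not transcribed.
So JovP is not produced.
Required activator JovP is absent, so *jovU* is not transcribed.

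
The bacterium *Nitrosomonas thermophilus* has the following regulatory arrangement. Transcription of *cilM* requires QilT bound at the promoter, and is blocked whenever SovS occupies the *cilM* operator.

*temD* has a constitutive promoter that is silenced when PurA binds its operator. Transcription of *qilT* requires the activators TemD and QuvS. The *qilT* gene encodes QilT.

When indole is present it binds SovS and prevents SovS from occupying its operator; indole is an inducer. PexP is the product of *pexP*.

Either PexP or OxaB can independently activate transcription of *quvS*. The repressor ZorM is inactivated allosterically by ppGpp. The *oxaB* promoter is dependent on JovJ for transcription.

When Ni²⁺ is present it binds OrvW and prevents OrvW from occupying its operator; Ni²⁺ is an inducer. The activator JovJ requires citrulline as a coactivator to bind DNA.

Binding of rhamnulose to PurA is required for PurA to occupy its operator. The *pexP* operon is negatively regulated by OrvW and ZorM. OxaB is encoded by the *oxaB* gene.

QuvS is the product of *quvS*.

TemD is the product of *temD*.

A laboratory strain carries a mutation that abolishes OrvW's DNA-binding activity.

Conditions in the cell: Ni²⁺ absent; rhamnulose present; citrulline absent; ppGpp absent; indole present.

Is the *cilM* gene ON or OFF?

OFF

Indole is present, so SovS is inactive.
Rhamnulose is present, so PurA is active.
With repressor PurA bound, *temD* is not transcribed.
So TemD is not produced.
OrvW is non-functional in this strain, so it has no effect.
ppGpp is absent, so ZorM is active.
With repressor ZorM bound, *pexP* is not transcribed.
So PexP is not produced.
Citrulline is absent, so JovJ is inactive.
Required activator JovJ is absent, so *oxaB* is not transcribed.
So OxaB is not produced.
No activator is available at the *quvS* promoter, so *quvS* is not transcribed.
So QuvS is not produced.
Required activator TemD is absent, so *qilT* is not transcribed.
So QilT is not produced.
Required activator QilT is absent, so *cilM* is not transcribed.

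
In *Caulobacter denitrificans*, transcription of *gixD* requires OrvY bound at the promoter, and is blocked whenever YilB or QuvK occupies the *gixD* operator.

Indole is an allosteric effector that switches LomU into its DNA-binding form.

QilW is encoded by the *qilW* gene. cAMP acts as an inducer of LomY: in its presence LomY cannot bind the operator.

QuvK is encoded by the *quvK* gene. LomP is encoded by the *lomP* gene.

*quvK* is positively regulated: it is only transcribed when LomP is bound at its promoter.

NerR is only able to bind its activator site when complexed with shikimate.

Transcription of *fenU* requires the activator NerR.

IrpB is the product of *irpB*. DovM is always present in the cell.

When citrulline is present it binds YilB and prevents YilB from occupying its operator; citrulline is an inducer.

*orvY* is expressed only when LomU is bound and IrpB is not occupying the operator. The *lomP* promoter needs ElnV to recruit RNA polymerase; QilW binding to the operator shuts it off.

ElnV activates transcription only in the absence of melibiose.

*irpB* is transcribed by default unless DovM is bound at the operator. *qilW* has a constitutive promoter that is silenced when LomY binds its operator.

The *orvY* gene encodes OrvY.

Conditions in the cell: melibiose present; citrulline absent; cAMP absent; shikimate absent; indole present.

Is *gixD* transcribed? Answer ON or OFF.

OFF

DovM is produced constitutively and is active.
With repressor DovM bound, *irpB* is not transcribed.
So IrpB is not produced.
Indole is present, so LomU is active.
No repressor is bound and LomU is active, so *orvY* is transcribed.
So OrvY is produced and active.
Citrulline is absent, so YilB is active.
Melibiose is present, so ElnV is inactive.
cAMP is absent, so LomY is active.
With repressor LomY bound, *qilW* is not transcribed.
So QilW is not produced.
Required activator ElnV is absent, so *lomP* is not transcribed.
So LomP is not produced.
Required activator LomP is absent, so *quvK* is not transcribed.
So QuvK is not produced.
With repressor YilB bound, *gixD* is not transcribed.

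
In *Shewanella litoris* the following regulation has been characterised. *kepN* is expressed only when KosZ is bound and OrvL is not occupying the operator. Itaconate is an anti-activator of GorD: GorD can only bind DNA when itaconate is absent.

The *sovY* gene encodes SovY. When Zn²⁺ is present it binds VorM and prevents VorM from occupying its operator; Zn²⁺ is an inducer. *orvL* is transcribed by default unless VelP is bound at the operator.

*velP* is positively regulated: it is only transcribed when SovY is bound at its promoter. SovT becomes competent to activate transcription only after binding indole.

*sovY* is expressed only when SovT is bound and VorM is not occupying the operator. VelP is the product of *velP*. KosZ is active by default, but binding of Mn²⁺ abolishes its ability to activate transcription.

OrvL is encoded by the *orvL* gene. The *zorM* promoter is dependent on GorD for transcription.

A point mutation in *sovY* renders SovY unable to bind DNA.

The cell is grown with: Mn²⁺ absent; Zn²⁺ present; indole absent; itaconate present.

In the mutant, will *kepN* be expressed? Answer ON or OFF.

Mn²⁺ is absent, so KosZ is active.
SovY is non-functional in this strain, so it has no effect.
Required activator SovY is absent, so *velP* is not transcribed.
So VelP is not produced.
With no repressor bound, *orvL* is transcribed.
So OrvL is produced and active.
With repressor OrvL bound, *kepN* is not transcribed.

OFF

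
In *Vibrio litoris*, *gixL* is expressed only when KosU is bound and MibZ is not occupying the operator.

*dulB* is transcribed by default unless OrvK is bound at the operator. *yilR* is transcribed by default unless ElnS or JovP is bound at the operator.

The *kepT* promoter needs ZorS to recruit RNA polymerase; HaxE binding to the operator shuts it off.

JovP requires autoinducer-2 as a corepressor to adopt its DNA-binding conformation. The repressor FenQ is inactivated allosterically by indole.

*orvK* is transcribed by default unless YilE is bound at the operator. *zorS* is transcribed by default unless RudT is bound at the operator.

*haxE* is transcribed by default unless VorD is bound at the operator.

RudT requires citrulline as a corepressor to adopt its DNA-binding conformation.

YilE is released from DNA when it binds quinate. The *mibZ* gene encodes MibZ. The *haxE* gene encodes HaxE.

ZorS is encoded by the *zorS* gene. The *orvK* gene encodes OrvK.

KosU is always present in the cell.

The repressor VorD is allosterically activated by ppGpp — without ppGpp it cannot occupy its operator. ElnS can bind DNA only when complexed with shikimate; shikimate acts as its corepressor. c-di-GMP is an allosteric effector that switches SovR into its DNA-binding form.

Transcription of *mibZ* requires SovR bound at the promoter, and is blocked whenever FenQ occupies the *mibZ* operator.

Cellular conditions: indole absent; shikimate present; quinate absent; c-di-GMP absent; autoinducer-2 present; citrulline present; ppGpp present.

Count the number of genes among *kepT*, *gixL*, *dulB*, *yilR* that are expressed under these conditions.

ppGpp is present, so VorD is active.
With repressor VorD bound, *haxE* is not transcribed.
So HaxE is not produced.
Citrulline is present, so RudT is active.
With repressor RudT bound, *zorS* is not transcribed.
So ZorS is not produced.
Required activator ZorS is absent, so *kepT* is not transcribed.
→ *kepT* is OFF.
Indole is absent, so FenQ is active.
c-di-GMP is absent, so SovR is inactive.
With repressor FenQ bound, *mibZ* is not transcribed.
So MibZ is not produced.
KosU is produced constitutively and is active.
No repressor is bound and KosU is active, so *gixL* is transcribed.
→ *gixL* is ON.
Quinate is absent, so YilE is active.
With repressor YilE bound, *orvK* is not transcribed.
So OrvK is not produced.
With no repressor bound, *dulB* is transcribed.
→ *dulB* is ON.
Shikimate is present, so ElnS is active.
Autoinducer-2 is present, so JovP is active.
With repressor ElnS bound, *yilR* is not transcribed.
→ *yilR* is OFF.
2 of the 4 genes are transcribed.

2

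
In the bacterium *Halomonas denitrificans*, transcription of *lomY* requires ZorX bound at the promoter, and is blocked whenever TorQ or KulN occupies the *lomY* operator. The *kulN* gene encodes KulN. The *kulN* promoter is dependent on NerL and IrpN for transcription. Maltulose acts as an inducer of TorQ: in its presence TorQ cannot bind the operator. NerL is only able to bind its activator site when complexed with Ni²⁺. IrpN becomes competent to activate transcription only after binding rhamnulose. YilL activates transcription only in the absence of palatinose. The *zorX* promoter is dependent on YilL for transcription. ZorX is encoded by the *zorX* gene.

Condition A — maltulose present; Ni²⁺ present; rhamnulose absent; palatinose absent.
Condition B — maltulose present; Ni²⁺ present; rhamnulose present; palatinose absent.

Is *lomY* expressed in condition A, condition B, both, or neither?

Condition A:
Maltulose is present, so TorQ is inactive.
Ni²⁺ is present, so NerL is active.
Rhamnulose is absent, so IrpN is inactive.
Required activator IrpN is absent, so *kulN* is not transcribed.
So KulN is not produced.
Palatinose is absent, so YilL is active.
No repressor is bound and YilL is active, so *zorX* is transcribed.
So ZorX is produced and active.
No repressor is bound and ZorX is active, so *lomY* is transcribed.
→ *lomY* is ON in A.
Condition B:
Maltulose is present, so TorQ is inactive.
Ni²⁺ is present, so NerL is active.
Rhamnulose is present, so IrpN is active.
No repressor is bound and NerL and IrpN are active, so *kulN* is transcribed.
So KulN is produced and active.
Palatinose is absent, so YilL is active.
No repressor is bound and YilL is active, so *zorX* is transcribed.
So ZorX is produced and active.
With repressor KulN bound, *lomY* is not transcribed.
→ *lomY* is OFF in B.

A only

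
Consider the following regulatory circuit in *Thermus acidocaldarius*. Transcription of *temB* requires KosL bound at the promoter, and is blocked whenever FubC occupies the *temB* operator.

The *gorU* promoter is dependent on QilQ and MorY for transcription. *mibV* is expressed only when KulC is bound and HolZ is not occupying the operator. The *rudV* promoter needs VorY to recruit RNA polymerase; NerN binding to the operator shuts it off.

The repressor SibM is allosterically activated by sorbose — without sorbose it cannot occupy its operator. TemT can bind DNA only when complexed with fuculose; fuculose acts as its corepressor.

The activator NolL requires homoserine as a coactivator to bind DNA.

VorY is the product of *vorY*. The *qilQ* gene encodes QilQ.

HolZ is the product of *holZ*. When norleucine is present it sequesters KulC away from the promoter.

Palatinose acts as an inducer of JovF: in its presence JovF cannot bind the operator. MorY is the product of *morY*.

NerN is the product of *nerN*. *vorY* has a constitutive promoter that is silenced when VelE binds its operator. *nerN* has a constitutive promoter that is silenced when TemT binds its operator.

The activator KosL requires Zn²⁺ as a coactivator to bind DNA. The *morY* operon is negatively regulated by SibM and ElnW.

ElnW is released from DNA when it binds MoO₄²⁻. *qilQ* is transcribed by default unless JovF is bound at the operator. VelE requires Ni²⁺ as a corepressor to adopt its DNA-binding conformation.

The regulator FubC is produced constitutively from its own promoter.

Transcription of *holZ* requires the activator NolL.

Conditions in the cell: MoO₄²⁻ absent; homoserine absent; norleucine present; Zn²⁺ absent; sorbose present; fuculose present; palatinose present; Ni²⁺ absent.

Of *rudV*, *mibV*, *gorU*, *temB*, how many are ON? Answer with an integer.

Fuculose is present, so TemT is active.
With repressor TemT bound, *nerN* is not transcribed.
So NerN is not produced.
Ni²⁺ is absent, so VelE is inactive.
With no repressor bound, *vorY* is transcribed.
So VorY is produced and active.
No repressor is bound and VorY is active, so *rudV* is transcribed.
→ *rudV* is ON.
Norleucine is present, so KulC is inactive.
Homoserine is absent, so NolL is inactive.
Required activator NolL is absent, so *holZ* is not transcribed.
So HolZ is not produced.
Required activator KulC is absent, so *mibV* is not transcribed.
→ *mibV* is OFF.
Palatinose is present, so JovF is inactive.
With no repressor bound, *qilQ* is transcribed.
So QilQ is produced and active.
Sorbose is present, so SibM is active.
MoO₄²⁻ is absent, so ElnW is active.
With repressor SibM bound, *morY* is not transcribed.
So MorY is not produced.
Required activator MorY is absent, so *gorU* is not transcribed.
→ *gorU* is OFF.
FubC is produced constitutively and is active.
Zn²⁺ is absent, so KosL is inactive.
With repressor FubC bound, *temB* is not transcribed.
→ *temB* is OFF.
1 of the 4 genes is transcribed.

1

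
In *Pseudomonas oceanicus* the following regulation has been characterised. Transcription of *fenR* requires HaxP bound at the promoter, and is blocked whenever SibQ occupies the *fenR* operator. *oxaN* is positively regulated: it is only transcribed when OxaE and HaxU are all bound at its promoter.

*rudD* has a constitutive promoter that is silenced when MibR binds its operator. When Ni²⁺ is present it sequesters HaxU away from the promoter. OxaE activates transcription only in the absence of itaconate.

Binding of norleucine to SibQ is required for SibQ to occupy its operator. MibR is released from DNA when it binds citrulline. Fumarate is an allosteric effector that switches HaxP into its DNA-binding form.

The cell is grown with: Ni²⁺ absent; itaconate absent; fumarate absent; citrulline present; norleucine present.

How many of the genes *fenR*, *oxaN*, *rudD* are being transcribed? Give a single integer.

2

Fumarate is absent, so HaxP is inactive.
Norleucine is present, so SibQ is active.
With repressor SibQ bound, *fenR* is not transcribed.
→ *fenR* is OFF.
Itaconate is absent, so OxaE is active.
Ni²⁺ is absent, so HaxU is active.
No repressor is bound and OxaE and HaxU are active, so *oxaN* is transcribed.
→ *oxaN* is ON.
Citrulline is present, so MibR is inactive.
With no repressor bound, *rudD* is transcribed.
→ *rudD* is ON.
2 of the 3 genes are transcribed.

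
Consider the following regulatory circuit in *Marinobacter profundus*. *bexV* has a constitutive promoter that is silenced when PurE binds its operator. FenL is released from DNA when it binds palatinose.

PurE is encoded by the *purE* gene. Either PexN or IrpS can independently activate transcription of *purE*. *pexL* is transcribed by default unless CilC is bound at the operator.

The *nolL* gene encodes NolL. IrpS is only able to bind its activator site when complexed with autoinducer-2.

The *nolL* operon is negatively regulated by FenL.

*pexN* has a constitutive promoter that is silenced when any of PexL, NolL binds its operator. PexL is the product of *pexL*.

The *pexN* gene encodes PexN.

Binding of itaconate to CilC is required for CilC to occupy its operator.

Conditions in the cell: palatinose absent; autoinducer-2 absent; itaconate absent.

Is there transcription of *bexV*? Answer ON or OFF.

Itaconate is absent, so CilC is inactive.
With no repressor bound, *pexL* is transcribed.
So PexL is produced and active.
Palatinose is absent, so FenL is active.
With repressor FenL bound, *nolL* is not transcribed.
So NolL is not produced.
With repressor PexL bound, *pexN* is not transcribed.
So PexN is not produced.
Autoinducer-2 is absent, so IrpS is inactive.
No activator is available at the *purE* promoter, so *purE* is not transcribed.
So PurE is not produced.
With no repressor bound, *bexV* is transcribed.

ON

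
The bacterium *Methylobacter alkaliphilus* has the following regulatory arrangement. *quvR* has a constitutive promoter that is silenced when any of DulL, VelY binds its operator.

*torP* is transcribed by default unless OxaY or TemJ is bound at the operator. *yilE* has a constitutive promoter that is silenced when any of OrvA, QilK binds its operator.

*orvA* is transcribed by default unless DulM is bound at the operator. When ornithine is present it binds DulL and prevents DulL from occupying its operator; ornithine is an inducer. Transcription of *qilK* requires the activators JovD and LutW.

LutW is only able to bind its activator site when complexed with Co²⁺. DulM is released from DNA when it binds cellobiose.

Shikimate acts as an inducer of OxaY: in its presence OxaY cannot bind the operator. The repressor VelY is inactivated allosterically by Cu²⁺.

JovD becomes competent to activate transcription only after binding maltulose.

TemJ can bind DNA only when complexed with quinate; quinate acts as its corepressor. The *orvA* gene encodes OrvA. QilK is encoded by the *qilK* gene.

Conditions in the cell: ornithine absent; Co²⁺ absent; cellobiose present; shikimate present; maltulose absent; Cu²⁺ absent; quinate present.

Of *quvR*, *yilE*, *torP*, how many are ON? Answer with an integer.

0

Ornithine is absent, so DulL is active.
Cu²⁺ is absent, so VelY is active.
With repressor DulL bound, *quvR* is not transcribed.
→ *quvR* is OFF.
Cellobiose is present, so DulM is inactive.
With no repressor bound, *orvA* is transcribed.
So OrvA is produced and active.
Maltulose is absent, so JovD is inactive.
Co²⁺ is absent, so LutW is inactive.
Required activator JovD is absent, so *qilK* is not transcribed.
So QilK is not produced.
With repressor OrvA bound, *yilE* is not transcribed.
→ *yilE* is OFF.
Shikimate is present, so OxaY is inactive.
Quinate is present, so TemJ is active.
With repressor TemJ bound, *torP* is not transcribed.
→ *torP* is OFF.
0 of the 3 genes are transcribed.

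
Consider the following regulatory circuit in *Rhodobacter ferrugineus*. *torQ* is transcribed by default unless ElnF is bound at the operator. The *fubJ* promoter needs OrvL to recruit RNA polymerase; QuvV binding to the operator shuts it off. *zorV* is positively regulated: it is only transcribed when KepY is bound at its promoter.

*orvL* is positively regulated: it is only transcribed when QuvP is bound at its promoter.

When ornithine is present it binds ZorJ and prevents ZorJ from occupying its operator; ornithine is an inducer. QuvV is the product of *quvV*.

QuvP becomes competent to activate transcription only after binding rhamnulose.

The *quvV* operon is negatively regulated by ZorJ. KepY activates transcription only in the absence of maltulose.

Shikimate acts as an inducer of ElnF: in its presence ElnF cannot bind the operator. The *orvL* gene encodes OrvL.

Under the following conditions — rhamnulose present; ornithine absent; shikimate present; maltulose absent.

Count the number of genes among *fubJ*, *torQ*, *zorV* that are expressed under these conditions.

3

Ornithine is absent, so ZorJ is active.
With repressor ZorJ bound, *quvV* is not transcribed.
So QuvV is not produced.
Rhamnulose is present, so QuvP is active.
No repressor is bound and QuvP is active, so *orvL* is transcribed.
So OrvL is produced and active.
No repressor is bound and OrvL is active, so *fubJ* is transcribed.
→ *fubJ* is ON.
Shikimate is present, so ElnF is inactive.
With no repressor bound, *torQ* is transcribed.
→ *torQ* is ON.
Maltulose is absent, so KepY is active.
No repressor is bound and KepY is active, so *zorV* is transcribed.
→ *zorV* is ON.
3 of the 3 genes are transcribed.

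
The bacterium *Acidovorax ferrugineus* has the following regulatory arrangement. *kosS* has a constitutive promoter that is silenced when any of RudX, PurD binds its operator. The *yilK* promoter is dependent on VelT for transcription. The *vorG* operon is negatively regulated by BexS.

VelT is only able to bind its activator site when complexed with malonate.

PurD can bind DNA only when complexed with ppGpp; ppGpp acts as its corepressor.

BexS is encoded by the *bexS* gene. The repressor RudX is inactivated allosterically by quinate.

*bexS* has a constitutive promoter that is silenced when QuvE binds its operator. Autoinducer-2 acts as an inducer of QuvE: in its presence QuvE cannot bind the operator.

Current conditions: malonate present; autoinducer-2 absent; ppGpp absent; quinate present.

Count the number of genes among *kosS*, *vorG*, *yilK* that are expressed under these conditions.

3

Quinate is present, so RudX is inactive.
ppGpp is absent, so PurD is inactive.
With no repressor bound, *kosS* is transcribed.
→ *kosS* is ON.
Autoinducer-2 is absent, so QuvE is active.
With repressor QuvE bound, *bexS* is not transcribed.
So BexS is not produced.
With no repressor bound, *vorG* is transcribed.
→ *vorG* is ON.
Malonate is present, so VelT is active.
No repressor is bound and VelT is active, so *yilK* is transcribed.
→ *yilK* is ON.
3 of the 3 genes are transcribed.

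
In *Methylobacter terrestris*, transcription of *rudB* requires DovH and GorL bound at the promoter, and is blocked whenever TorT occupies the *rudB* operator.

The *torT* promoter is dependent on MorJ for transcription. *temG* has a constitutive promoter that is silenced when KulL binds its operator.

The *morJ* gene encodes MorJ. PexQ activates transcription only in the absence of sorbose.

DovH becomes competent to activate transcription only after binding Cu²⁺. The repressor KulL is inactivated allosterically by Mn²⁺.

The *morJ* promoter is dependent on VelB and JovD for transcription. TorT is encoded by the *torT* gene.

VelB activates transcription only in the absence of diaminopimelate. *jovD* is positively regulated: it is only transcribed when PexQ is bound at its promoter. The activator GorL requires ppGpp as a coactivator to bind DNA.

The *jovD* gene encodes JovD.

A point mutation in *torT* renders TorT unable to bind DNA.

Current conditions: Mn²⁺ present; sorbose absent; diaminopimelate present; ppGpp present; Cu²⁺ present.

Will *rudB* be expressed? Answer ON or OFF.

Cu²⁺ is present, so DovH is active.
ppGpp is present, so GorL is active.
TorT is non-functional in this strain, so it has no effect.
No repressor is bound and DovH and GorL are active, so *rudB* is transcribed.

ON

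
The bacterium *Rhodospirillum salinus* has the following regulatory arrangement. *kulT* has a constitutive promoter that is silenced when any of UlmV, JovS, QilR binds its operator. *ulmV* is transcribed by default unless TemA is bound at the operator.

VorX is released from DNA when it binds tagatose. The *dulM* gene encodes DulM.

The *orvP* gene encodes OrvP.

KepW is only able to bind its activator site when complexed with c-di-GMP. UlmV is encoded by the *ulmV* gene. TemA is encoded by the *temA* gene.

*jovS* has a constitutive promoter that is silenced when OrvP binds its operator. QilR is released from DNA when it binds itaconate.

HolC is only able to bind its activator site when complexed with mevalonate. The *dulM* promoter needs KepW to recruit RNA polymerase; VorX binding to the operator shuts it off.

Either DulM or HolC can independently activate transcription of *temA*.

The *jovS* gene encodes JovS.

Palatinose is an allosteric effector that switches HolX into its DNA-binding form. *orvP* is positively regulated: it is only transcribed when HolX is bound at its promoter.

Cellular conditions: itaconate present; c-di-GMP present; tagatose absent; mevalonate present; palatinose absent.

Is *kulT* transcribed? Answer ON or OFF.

Tagatose is absent, so VorX is active.
c-di-GMP is present, so KepW is active.
With repressor VorX bound, *dulM* is not transcribed.
So DulM is not produced.
Mevalonate is present, so HolC is active.
Activator HolC is present, so *temA* is transcribed.
So TemA is produced and active.
With repressor TemA bound, *ulmV* is not transcribed.
So UlmV is not produced.
Palatinose is absent, so HolX is inactive.
Required activator HolX is absent, so *orvP* is not transcribed.
So OrvP is not produced.
With no repressor bound, *jovS* is transcribed.
So JovS is produced and active.
Itaconate is present, so QilR is inactive.
With repressor JovS bound, *kulT* is not transcribed.

OFF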